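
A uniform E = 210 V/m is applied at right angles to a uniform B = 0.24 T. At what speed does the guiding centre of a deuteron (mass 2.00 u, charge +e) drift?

v_d ≈ 880 m/s

In crossed fields the guiding centre drifts at v_d = |E×B|/B² = E/B, independent of charge and mass.
v_d = 210/0.24 = 880 m/s.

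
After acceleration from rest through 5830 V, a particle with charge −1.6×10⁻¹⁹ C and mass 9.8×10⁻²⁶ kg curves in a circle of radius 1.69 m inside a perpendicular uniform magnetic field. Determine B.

B ≈ 0.0500 T

v = √(2|q|V/m) = √(2·1.6×10⁻¹⁹·5830/9.8×10⁻²⁶) ≈ 1.380×10⁵ m/s.
B = mv/(|q|r) = (9.8×10⁻²⁶)(1.380×10⁵)/((1.6×10⁻¹⁹)(1.69)) ≈ 0.0500 T.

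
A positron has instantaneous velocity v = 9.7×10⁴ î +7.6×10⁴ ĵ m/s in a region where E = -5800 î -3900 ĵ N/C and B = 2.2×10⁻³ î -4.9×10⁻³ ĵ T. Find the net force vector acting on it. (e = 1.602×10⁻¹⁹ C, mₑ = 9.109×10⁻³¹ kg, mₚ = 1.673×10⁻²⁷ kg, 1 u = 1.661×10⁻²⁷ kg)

F ≈ (-9.29×10⁻¹⁶, -6.25×10⁻¹⁶, -1.03×10⁻¹⁶) N

v×B = (0, 0, -642) N/C.
E + v×B = (-5800, -3900, -642) N/C.
F = q(E + v×B) = (1.602×10⁻¹⁹ C)·(-5800, -3900, -642) = (-9.29×10⁻¹⁶, -6.25×10⁻¹⁶, -1.03×10⁻¹⁶) N.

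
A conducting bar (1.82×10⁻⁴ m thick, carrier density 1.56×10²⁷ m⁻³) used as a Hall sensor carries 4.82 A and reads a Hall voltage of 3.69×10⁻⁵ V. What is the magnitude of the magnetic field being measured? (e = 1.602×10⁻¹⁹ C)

B ≈ 0.348 T

From V_H = IB/(n e t), B = V_H n e t / I.
B = (3.69×10⁻⁵)(1.56×10²⁷)(1.602×10⁻¹⁹)(1.82×10⁻⁴)/4.82 ≈ 0.348 T.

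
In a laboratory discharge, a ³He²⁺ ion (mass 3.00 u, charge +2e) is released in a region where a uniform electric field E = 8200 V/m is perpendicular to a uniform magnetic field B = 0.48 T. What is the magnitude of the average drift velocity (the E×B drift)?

v_d ≈ 1.7×10⁴ m/s

The E×B drift speed is v_d = E/B.
v_d = 8200/0.48 = 1.7×10⁴ m/s.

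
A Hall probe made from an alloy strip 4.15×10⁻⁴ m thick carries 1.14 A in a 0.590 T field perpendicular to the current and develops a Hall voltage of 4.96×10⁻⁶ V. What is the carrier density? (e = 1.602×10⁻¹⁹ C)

From V_H = IB/(n e t), n = IB/(V_H e t).
n = (1.14)(0.590)/((4.96×10⁻⁶)(1.602×10⁻¹⁹)(4.15×10⁻⁴)) ≈ 2.04×10²⁷ m⁻³.

n ≈ 2.04×10²⁷ m⁻³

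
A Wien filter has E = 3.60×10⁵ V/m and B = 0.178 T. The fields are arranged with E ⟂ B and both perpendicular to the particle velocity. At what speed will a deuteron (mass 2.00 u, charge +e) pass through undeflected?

Zero net Lorentz force requires |qE| = |q v×B|, i.e. E = vB.
v = E/B = 3.60×10⁵/0.178 = 2.02×10⁶ m/s.
The result is independent of the particle's charge and mass.

v = 2.02×10⁶ m/s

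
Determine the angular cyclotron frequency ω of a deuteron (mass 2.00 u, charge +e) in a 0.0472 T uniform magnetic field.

ω ≈ 2.28×10⁶ rad/s

ω = |q|B/m.
ω = (1.602×10⁻¹⁹)(0.0472)/3.322×10⁻²⁷ ≈ 2.28×10⁶ rad/s.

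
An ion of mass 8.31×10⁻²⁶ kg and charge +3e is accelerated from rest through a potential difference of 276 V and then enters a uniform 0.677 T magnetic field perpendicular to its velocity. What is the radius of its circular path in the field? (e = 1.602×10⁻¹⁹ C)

Acceleration: |q|V = ½mv² ⇒ v = √(2|q|V/m) = √(2·4.806×10⁻¹⁹·276/8.31×10⁻²⁶) ≈ 5.650×10⁴ m/s.
In the field: r = mv/(|q|B) = (8.31×10⁻²⁶)(5.650×10⁴)/((4.806×10⁻¹⁹)(0.677)) ≈ 0.0144 m.

r ≈ 0.0144 m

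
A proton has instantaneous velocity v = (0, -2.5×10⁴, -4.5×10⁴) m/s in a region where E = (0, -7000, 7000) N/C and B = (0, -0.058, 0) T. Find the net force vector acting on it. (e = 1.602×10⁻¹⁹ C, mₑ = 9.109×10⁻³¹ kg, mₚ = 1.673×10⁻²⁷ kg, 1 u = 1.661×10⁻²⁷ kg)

v×B = (-2610, 0, 0) N/C.
E + v×B = (-2610, -7000, 7000) N/C.
F = q(E + v×B) = (1.602×10⁻¹⁹ C)·(-2610, -7000, 7000) = (-4.18×10⁻¹⁶, -1.12×10⁻¹⁵, 1.12×10⁻¹⁵) N.

F ≈ (-4.18×10⁻¹⁶, -1.12×10⁻¹⁵, 1.12×10⁻¹⁵) N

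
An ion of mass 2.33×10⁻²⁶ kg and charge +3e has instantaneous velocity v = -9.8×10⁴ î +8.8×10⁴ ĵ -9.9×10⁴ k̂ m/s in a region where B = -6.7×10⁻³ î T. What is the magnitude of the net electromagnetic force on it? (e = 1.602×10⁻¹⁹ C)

|F| ≈ 4.27×10⁻¹⁶ N

v×B = (0, 663, 590) N/C.
F = q v×B = (4.806×10⁻¹⁹ C)·(0, 663, 590) = (0, 3.19×10⁻¹⁶, 2.83×10⁻¹⁶) N.
|F| = 4.27×10⁻¹⁶ N.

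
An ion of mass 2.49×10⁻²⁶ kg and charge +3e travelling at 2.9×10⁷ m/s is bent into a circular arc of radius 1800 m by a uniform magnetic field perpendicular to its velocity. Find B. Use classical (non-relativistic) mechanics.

B ≈ 8.3×10⁻⁴ T

From |q|vB = mv²/r, B = mv/(|q|r).
B = (2.49×10⁻²⁶)(2.9×10⁷)/((4.806×10⁻¹⁹)(1800)) ≈ 8.3×10⁻⁴ T.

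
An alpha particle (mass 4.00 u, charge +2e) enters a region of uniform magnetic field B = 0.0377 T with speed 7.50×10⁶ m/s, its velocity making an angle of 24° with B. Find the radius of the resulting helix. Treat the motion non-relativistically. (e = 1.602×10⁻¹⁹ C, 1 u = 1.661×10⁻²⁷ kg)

v⊥ = v sinθ = 7.50×10⁶·sin24° ≈ 3.051×10⁶ m/s.
r = m v⊥/(|q|B) = (6.644×10⁻²⁷)(3.051×10⁶)/((3.204×10⁻¹⁹)(0.0377)) ≈ 1.68 m.

r ≈ 1.68 m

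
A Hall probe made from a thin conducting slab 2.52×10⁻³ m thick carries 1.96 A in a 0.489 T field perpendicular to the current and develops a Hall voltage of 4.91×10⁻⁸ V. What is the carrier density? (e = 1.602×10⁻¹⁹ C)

n ≈ 4.84×10²⁸ m⁻³

From V_H = IB/(n e t), n = IB/(V_H e t).
n = (1.96)(0.489)/((4.91×10⁻⁸)(1.602×10⁻¹⁹)(2.52×10⁻³)) ≈ 4.84×10²⁸ m⁻³.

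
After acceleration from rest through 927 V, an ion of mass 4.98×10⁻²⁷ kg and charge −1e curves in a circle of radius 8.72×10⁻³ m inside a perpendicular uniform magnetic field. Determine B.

v = √(2|q|V/m) = √(2·1.602×10⁻¹⁹·927/4.98×10⁻²⁷) ≈ 2.442×10⁵ m/s.
B = mv/(|q|r) = (4.98×10⁻²⁷)(2.442×10⁵)/((1.602×10⁻¹⁹)(8.72×10⁻³)) ≈ 0.871 T.

B ≈ 0.871 T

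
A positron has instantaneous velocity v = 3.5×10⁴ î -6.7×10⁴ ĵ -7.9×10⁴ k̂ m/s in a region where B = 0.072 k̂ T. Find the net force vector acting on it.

F ≈ (-7.73×10⁻¹⁶, -4.04×10⁻¹⁶, 0) N

v×B = (-4820, -2520, 0) N/C.
F = q v×B = (1.602×10⁻¹⁹ C)·(-4820, -2520, 0) = (-7.73×10⁻¹⁶, -4.04×10⁻¹⁶, 0) N.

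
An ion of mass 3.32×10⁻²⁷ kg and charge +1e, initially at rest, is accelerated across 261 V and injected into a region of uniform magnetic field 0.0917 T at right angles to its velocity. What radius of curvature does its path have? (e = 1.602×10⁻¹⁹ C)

r ≈ 0.0359 m

Acceleration: |q|V = ½mv² ⇒ v = √(2|q|V/m) = √(2·1.602×10⁻¹⁹·261/3.32×10⁻²⁷) ≈ 1.587×10⁵ m/s.
In the field: r = mv/(|q|B) = (3.32×10⁻²⁷)(1.587×10⁵)/((1.602×10⁻¹⁹)(0.0917)) ≈ 0.0359 m.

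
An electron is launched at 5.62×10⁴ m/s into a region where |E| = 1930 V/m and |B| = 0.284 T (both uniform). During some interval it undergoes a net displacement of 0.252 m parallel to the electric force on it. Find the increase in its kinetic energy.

ΔKE ≈ 7.79×10⁻¹⁷ J

The magnetic force is always ⟂ v and does no work; only the electric force changes KE.
ΔKE = F_E · d = |q|E d = (1.602×10⁻¹⁹)(1930)(0.252) ≈ 7.79×10⁻¹⁷ J.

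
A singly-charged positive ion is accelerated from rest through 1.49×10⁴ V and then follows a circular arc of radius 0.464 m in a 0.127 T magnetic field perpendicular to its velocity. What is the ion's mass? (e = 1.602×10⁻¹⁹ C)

m ≈ 1.87×10⁻²⁶ kg

Combine |q|V = ½mv² and r = mv/(|q|B): eliminate v to get m = qB²r²/(2V).
m = (1.602×10⁻¹⁹)(0.127)²(0.464)²/(2·1.49×10⁴) ≈ 1.87×10⁻²⁶ kg.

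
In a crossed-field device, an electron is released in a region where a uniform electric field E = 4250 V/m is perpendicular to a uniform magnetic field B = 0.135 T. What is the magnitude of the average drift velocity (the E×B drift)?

The steady drift has the magnetic force balancing the electric force, so v_d = E/B.
v_d = 4250/0.135 = 3.15×10⁴ m/s.

v_d ≈ 3.15×10⁴ m/s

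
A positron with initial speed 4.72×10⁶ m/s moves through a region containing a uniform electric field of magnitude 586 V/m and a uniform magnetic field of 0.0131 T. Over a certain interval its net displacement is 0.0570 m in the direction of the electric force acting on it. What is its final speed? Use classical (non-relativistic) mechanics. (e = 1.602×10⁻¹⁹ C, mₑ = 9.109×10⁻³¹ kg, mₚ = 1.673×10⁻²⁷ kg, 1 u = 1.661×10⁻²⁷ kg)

v_f ≈ 5.83×10⁶ m/s

B does no work; ΔKE = |q|E d.
½mv_f² = ½mv₀² + |q|Ed = ½(9.109×10⁻³¹)(4.72×10⁶)² + (1.602×10⁻¹⁹)(586)(0.0570) ≈ 1.015×10⁻¹⁷ J + 5.351×10⁻¹⁸ J ≈ 1.550×10⁻¹⁷ J.
v_f = √(2·1.550×10⁻¹⁷/9.109×10⁻³¹) ≈ 5.83×10⁶ m/s.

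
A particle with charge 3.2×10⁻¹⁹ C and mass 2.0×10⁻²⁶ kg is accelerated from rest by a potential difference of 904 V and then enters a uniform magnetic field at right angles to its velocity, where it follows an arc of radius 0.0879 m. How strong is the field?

B ≈ 0.121 T

v = √(2|q|V/m) = √(2·3.2×10⁻¹⁹·904/2.0×10⁻²⁶) ≈ 1.701×10⁵ m/s.
B = mv/(|q|r) = (2.0×10⁻²⁶)(1.701×10⁵)/((3.2×10⁻¹⁹)(0.0879)) ≈ 0.121 T.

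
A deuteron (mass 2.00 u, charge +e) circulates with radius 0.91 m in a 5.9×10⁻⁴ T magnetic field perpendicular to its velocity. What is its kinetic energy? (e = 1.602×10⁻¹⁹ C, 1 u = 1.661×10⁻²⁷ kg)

v = |q|Br/m, then KE = ½mv² = (qBr)²/(2m).
v = (1.602×10⁻¹⁹)(5.9×10⁻⁴)(0.91)/3.322×10⁻²⁷ ≈ 2.589×10⁴ m/s.
KE = ½(3.322×10⁻²⁷)(2.589×10⁴)² ≈ 1.1×10⁻¹⁸ J = 7.0 eV.

KE ≈ 7.0 eV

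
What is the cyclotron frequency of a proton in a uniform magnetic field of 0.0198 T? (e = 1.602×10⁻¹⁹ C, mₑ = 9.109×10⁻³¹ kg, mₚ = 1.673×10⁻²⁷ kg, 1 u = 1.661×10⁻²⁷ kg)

f = |q|B/(2πm).
f = (1.602×10⁻¹⁹)(0.0198)/(2π·1.673×10⁻²⁷) ≈ 3.02×10⁵ Hz.

f ≈ 3.02×10⁵ Hz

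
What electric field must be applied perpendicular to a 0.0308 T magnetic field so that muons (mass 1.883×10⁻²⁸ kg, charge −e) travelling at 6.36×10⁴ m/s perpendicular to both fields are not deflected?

E = 1960 V/m

For straight-line motion qE = qvB, so E = vB.
E = 6.36×10⁴ × 0.0308 = 1960 V/m.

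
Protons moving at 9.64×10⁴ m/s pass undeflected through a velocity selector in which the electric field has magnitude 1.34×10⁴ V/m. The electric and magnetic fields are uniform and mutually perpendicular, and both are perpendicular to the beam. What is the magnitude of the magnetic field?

B = 0.139 T

Balance of forces in the selector: qE = qvB ⇒ B = E/v.
B = 1.34×10⁴/9.64×10⁴ = 0.139 T.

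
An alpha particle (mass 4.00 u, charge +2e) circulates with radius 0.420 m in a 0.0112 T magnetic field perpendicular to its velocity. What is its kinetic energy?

KE ≈ 1070 eV

v = |q|Br/m, then KE = ½mv² = (qBr)²/(2m).
v = (3.204×10⁻¹⁹)(0.0112)(0.420)/6.644×10⁻²⁷ ≈ 2.268×10⁵ m/s.
KE = ½(6.644×10⁻²⁷)(2.268×10⁵)² ≈ 1.71×10⁻¹⁶ J = 1070 eV.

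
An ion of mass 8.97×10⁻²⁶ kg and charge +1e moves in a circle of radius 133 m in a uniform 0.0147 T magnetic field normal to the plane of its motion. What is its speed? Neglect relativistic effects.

v ≈ 3.49×10⁶ m/s

From |q|vB = mv²/r, v = |q|Br/m.
v = (1.602×10⁻¹⁹)(0.0147)(133)/8.97×10⁻²⁶ ≈ 3.49×10⁶ m/s.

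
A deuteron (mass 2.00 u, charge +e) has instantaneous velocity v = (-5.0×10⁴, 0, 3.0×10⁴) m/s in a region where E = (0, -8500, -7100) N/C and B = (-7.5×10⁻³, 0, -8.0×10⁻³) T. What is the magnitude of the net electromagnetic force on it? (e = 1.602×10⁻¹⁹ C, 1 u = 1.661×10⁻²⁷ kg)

v×B = (0, -625, 0) N/C.
E + v×B = (0, -9120, -7100) N/C.
F = q(E + v×B) = (1.602×10⁻¹⁹ C)·(0, -9120, -7100) = (0, -1.46×10⁻¹⁵, -1.14×10⁻¹⁵) N.
|F| = 1.85×10⁻¹⁵ N.

|F| ≈ 1.85×10⁻¹⁵ N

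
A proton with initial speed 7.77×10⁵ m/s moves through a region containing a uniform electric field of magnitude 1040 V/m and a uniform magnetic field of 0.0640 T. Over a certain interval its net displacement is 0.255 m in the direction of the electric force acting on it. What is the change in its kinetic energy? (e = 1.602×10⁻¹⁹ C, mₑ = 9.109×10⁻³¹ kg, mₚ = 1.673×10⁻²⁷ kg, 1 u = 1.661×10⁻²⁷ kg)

ΔKE ≈ 4.25×10⁻¹⁷ J

The magnetic force is always ⟂ v and does no work; only the electric force changes KE.
ΔKE = F_E · d = |q|E d = (1.602×10⁻¹⁹)(1040)(0.255) ≈ 4.25×10⁻¹⁷ J.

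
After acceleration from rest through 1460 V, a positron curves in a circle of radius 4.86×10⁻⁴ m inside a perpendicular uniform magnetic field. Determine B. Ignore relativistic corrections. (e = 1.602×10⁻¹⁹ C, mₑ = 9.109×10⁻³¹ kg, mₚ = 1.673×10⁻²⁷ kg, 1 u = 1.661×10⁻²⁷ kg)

v = √(2|q|V/m) = √(2·1.602×10⁻¹⁹·1460/9.109×10⁻³¹) ≈ 2.266×10⁷ m/s.
B = mv/(|q|r) = (9.109×10⁻³¹)(2.266×10⁷)/((1.602×10⁻¹⁹)(4.86×10⁻⁴)) ≈ 0.265 T.

B ≈ 0.265 T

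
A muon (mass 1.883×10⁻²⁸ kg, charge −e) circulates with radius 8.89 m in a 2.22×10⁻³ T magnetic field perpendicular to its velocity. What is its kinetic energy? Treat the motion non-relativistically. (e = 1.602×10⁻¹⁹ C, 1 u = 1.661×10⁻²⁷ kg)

v = |q|Br/m, then KE = ½mv² = (qBr)²/(2m).
v = (1.602×10⁻¹⁹)(2.22×10⁻³)(8.89)/1.883×10⁻²⁸ ≈ 1.679×10⁷ m/s.
KE = ½(1.883×10⁻²⁸)(1.679×10⁷)² ≈ 2.65×10⁻¹⁴ J.

KE ≈ 2.65×10⁻¹⁴ J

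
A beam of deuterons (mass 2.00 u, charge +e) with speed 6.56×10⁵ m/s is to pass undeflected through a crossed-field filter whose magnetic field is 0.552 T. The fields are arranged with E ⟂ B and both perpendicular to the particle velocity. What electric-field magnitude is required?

For straight-line motion qE = qvB, so E = vB.
E = 6.56×10⁵ × 0.552 = 3.62×10⁵ V/m.

E = 3.62×10⁵ V/m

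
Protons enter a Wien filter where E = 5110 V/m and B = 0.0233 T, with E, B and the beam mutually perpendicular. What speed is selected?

Zero net Lorentz force requires |qE| = |q v×B|, i.e. E = vB.
v = E/B = 5110/0.0233 = 2.19×10⁵ m/s.

v = 2.19×10⁵ m/s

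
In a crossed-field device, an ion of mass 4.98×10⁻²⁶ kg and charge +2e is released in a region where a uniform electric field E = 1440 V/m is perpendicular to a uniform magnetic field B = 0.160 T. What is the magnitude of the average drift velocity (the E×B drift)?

The steady drift has the magnetic force balancing the electric force, so v_d = E/B.
v_d = 1440/0.160 = 9000 m/s.

v_d ≈ 9000 m/s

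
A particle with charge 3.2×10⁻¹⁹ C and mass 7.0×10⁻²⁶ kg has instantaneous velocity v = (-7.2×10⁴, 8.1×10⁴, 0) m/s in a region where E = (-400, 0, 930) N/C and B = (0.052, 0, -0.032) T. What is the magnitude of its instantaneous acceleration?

|a| ≈ 2.29×10¹⁰ m/s²

v×B = (-2590, -2300, -4210) N/C.
E + v×B = (-2990, -2300, -3280) N/C.
F = q(E + v×B) = (3.2×10⁻¹⁹ C)·(-2990, -2300, -3280) = (-9.57×10⁻¹⁶, -7.37×10⁻¹⁶, -1.05×10⁻¹⁵) N.
|a| = |F|/m = 1.601×10⁻¹⁵/7.0×10⁻²⁶ ≈ 2.29×10¹⁰ m/s².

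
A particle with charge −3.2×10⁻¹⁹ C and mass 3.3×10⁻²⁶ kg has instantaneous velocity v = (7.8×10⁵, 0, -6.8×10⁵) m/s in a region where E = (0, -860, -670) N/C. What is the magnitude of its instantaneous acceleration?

|a| ≈ 1.06×10¹⁰ m/s²

Only an electric field acts, so F = qE = (−3.2×10⁻¹⁹ C)·(0, -860, -670) = (0, 2.75×10⁻¹⁶, 2.14×10⁻¹⁶) N.
|a| = |F|/m = 3.489×10⁻¹⁶/3.3×10⁻²⁶ ≈ 1.06×10¹⁰ m/s².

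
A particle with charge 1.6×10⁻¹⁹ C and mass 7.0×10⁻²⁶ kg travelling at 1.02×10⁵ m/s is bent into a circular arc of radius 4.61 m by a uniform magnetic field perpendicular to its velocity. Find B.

From |q|vB = mv²/r, B = mv/(|q|r).
B = (7.0×10⁻²⁶)(1.02×10⁵)/((1.6×10⁻¹⁹)(4.61)) ≈ 9.68×10⁻³ T.

B ≈ 9.68×10⁻³ T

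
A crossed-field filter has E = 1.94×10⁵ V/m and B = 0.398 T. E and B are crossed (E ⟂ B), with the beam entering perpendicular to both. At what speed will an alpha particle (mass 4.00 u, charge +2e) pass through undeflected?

For undeflected motion the electric and magnetic forces balance: qE = qvB.
v = E/B = 1.94×10⁵/0.398 = 4.87×10⁵ m/s.

v = 4.87×10⁵ m/s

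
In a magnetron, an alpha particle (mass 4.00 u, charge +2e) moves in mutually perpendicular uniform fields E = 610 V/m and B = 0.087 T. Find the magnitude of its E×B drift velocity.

v_d ≈ 7000 m/s

In crossed fields the guiding centre drifts at v_d = |E×B|/B² = E/B, independent of charge and mass.
v_d = 610/0.087 = 7000 m/s.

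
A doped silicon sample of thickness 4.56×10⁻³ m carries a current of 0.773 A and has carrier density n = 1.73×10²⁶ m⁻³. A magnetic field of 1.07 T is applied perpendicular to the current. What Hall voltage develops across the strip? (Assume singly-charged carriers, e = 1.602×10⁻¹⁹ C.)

V_H ≈ 6.54×10⁻⁶ V

V_H = IB/(n e t).
V_H = (0.773)(1.07)/((1.73×10²⁶)(1.602×10⁻¹⁹)(4.56×10⁻³)) ≈ 6.54×10⁻⁶ V.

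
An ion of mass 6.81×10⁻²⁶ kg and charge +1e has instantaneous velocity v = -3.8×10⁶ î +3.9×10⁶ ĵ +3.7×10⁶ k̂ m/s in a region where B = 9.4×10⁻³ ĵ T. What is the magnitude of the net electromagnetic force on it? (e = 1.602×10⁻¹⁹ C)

|F| ≈ 7.99×10⁻¹⁵ N

v×B = (-3.48×10⁴, 0, -3.57×10⁴) N/C.
F = q v×B = (1.602×10⁻¹⁹ C)·(-3.48×10⁴, 0, -3.57×10⁴) = (-5.57×10⁻¹⁵, 0, -5.72×10⁻¹⁵) N.
|F| = 7.99×10⁻¹⁵ N.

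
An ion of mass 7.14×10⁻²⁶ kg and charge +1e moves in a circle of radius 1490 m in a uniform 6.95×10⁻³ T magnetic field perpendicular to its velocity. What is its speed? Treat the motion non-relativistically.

From |q|vB = mv²/r, v = |q|Br/m.
v = (1.602×10⁻¹⁹)(6.95×10⁻³)(1490)/7.14×10⁻²⁶ ≈ 2.32×10⁷ m/s.

v ≈ 2.32×10⁷ m/s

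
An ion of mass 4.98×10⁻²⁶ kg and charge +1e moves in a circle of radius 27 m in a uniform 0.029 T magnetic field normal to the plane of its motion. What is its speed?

From |q|vB = mv²/r, v = |q|Br/m.
v = (1.602×10⁻¹⁹)(0.029)(27)/4.98×10⁻²⁶ ≈ 2.5×10⁶ m/s.

v ≈ 2.5×10⁶ m/s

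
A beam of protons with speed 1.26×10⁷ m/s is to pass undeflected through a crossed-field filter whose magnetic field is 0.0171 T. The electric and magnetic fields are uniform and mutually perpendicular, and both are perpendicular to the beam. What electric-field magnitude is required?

For straight-line motion qE = qvB, so E = vB.
E = 1.26×10⁷ × 0.0171 = 2.15×10⁵ V/m.

E = 2.15×10⁵ V/m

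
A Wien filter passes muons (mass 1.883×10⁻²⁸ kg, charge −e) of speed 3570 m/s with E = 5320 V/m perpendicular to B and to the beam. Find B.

Balance of forces in the selector: qE = qvB ⇒ B = E/v.
B = 5320/3570 = 1.49 T.

B = 1.49 T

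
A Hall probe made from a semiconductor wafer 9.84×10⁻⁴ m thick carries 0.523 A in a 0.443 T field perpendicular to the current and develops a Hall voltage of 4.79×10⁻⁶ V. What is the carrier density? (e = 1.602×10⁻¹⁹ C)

From V_H = IB/(n e t), n = IB/(V_H e t).
n = (0.523)(0.443)/((4.79×10⁻⁶)(1.602×10⁻¹⁹)(9.84×10⁻⁴)) ≈ 3.07×10²⁶ m⁻³.

n ≈ 3.07×10²⁶ m⁻³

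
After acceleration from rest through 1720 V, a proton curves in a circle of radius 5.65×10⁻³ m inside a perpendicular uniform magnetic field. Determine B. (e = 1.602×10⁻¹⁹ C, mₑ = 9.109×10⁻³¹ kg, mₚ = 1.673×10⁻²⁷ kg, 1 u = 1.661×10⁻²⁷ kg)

v = √(2|q|V/m) = √(2·1.602×10⁻¹⁹·1720/1.673×10⁻²⁷) ≈ 5.739×10⁵ m/s.
B = mv/(|q|r) = (1.673×10⁻²⁷)(5.739×10⁵)/((1.602×10⁻¹⁹)(5.65×10⁻³)) ≈ 1.06 T.

B ≈ 1.06 T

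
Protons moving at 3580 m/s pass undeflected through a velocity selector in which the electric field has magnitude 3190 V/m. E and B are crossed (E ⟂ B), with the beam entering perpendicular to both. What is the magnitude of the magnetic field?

B = 0.891 T

Balance of forces in the selector: qE = qvB ⇒ B = E/v.
B = 3190/3580 = 0.891 T.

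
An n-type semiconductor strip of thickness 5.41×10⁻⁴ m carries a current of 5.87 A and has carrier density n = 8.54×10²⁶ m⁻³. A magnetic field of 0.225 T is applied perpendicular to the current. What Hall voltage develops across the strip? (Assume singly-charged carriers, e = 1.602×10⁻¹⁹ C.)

V_H ≈ 1.78×10⁻⁵ V

V_H = IB/(n e t).
V_H = (5.87)(0.225)/((8.54×10²⁶)(1.602×10⁻¹⁹)(5.41×10⁻⁴)) ≈ 1.78×10⁻⁵ V.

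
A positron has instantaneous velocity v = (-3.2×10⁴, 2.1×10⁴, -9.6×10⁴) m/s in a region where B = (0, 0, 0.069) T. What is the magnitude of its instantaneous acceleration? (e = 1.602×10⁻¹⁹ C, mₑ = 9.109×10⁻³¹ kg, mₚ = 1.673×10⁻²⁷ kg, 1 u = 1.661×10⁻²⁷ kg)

|a| ≈ 4.64×10¹⁴ m/s²

v×B = (1450, 2210, 0) N/C.
F = q v×B = (1.602×10⁻¹⁹ C)·(1450, 2210, 0) = (2.32×10⁻¹⁶, 3.54×10⁻¹⁶, 0) N.
|a| = |F|/m = 4.231×10⁻¹⁶/9.109×10⁻³¹ ≈ 4.64×10¹⁴ m/s².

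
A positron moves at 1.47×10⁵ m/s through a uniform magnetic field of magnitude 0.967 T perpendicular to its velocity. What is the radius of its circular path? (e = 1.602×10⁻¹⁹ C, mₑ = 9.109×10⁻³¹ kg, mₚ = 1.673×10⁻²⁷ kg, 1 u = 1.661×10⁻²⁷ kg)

The magnetic force provides the centripetal force: |q|vB = mv²/r.
r = mv/(|q|B) = (9.109×10⁻³¹)(1.47×10⁵)/((1.602×10⁻¹⁹)(0.967)) ≈ 8.64×10⁻⁷ m.

r ≈ 8.64×10⁻⁷ m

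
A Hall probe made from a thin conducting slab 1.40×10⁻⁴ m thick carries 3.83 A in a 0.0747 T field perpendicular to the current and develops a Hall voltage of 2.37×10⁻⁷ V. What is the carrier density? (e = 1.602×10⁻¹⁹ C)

n ≈ 5.38×10²⁸ m⁻³

From V_H = IB/(n e t), n = IB/(V_H e t).
n = (3.83)(0.0747)/((2.37×10⁻⁷)(1.602×10⁻¹⁹)(1.40×10⁻⁴)) ≈ 5.38×10²⁸ m⁻³.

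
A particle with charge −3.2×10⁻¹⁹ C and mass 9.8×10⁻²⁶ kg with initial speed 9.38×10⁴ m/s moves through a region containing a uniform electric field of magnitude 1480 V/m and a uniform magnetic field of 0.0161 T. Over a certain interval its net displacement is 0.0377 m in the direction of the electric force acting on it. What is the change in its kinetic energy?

ΔKE ≈ 1.79×10⁻¹⁷ J

The magnetic force is always ⟂ v and does no work; only the electric force changes KE.
ΔKE = F_E · d = |q|E d = (3.2×10⁻¹⁹)(1480)(0.0377) ≈ 1.79×10⁻¹⁷ J.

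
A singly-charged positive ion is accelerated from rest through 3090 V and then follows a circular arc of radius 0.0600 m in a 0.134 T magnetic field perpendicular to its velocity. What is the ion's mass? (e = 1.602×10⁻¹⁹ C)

Combine |q|V = ½mv² and r = mv/(|q|B): eliminate v to get m = qB²r²/(2V).
m = (1.602×10⁻¹⁹)(0.134)²(0.0600)²/(2·3090) ≈ 1.68×10⁻²⁷ kg.

m ≈ 1.68×10⁻²⁷ kg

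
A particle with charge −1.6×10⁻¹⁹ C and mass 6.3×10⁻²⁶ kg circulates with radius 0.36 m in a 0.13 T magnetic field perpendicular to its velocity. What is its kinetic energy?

v = |q|Br/m, then KE = ½mv² = (qBr)²/(2m).
v = (1.6×10⁻¹⁹)(0.13)(0.36)/6.3×10⁻²⁶ ≈ 1.189×10⁵ m/s.
KE = ½(6.3×10⁻²⁶)(1.189×10⁵)² ≈ 4.5×10⁻¹⁶ J.

KE ≈ 4.5×10⁻¹⁶ J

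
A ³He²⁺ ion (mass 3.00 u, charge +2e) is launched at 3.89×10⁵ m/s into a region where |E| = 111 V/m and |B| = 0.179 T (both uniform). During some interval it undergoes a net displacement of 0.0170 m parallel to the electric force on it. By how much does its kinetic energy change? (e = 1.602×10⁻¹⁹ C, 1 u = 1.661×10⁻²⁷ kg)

ΔKE ≈ 6.05×10⁻¹⁹ J

The magnetic force is always ⟂ v and does no work; only the electric force changes KE.
ΔKE = F_E · d = |q|E d = (3.204×10⁻¹⁹)(111)(0.0170) ≈ 6.05×10⁻¹⁹ J.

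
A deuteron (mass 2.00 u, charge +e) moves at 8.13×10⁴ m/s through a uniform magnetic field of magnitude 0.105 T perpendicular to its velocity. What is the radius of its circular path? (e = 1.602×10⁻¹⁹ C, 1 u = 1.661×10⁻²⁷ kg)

r ≈ 0.0161 m

The magnetic force provides the centripetal force: |q|vB = mv²/r.
r = mv/(|q|B) = (3.322×10⁻²⁷)(8.13×10⁴)/((1.602×10⁻¹⁹)(0.105)) ≈ 0.0161 m.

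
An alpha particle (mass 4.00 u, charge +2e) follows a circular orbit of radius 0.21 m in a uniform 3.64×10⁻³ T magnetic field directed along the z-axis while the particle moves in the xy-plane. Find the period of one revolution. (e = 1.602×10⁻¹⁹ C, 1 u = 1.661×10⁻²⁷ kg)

T ≈ 3.58×10⁻⁵ s

The cyclotron period depends only on m, q, B: T = 2πm/(|q|B).
T = 2π(6.644×10⁻²⁷)/((3.204×10⁻¹⁹)(3.64×10⁻³)) ≈ 3.58×10⁻⁵ s.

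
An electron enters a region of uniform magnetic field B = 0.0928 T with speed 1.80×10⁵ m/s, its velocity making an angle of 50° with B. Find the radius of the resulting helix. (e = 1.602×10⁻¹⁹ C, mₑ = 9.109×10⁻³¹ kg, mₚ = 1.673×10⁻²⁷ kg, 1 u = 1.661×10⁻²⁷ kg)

r ≈ 8.45×10⁻⁶ m

v⊥ = v sinθ = 1.80×10⁵·sin50° ≈ 1.379×10⁵ m/s.
r = m v⊥/(|q|B) = (9.109×10⁻³¹)(1.379×10⁵)/((1.602×10⁻¹⁹)(0.0928)) ≈ 8.45×10⁻⁶ m.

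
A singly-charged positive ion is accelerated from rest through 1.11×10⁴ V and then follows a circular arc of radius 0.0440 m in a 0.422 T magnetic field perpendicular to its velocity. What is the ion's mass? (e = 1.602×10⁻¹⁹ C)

Combine |q|V = ½mv² and r = mv/(|q|B): eliminate v to get m = qB²r²/(2V).
m = (1.602×10⁻¹⁹)(0.422)²(0.0440)²/(2·1.11×10⁴) ≈ 2.49×10⁻²⁷ kg.

m ≈ 2.49×10⁻²⁷ kg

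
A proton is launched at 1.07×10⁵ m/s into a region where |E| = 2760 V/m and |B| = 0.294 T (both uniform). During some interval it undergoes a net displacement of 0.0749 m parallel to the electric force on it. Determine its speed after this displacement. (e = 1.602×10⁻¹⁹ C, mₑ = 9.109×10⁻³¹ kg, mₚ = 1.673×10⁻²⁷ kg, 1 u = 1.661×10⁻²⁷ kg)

v_f ≈ 2.26×10⁵ m/s

B does no work; ΔKE = |q|E d.
½mv_f² = ½mv₀² + |q|Ed = ½(1.673×10⁻²⁷)(1.07×10⁵)² + (1.602×10⁻¹⁹)(2760)(0.0749) ≈ 9.577×10⁻¹⁸ J + 3.312×10⁻¹⁷ J ≈ 4.269×10⁻¹⁷ J.
v_f = √(2·4.269×10⁻¹⁷/1.673×10⁻²⁷) ≈ 2.26×10⁵ m/s.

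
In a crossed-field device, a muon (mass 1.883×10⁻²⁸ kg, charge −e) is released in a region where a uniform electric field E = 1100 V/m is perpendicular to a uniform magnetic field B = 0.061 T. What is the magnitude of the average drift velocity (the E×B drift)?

v_d ≈ 1.8×10⁴ m/s

The E×B drift speed is v_d = E/B.
v_d = 1100/0.061 = 1.8×10⁴ m/s.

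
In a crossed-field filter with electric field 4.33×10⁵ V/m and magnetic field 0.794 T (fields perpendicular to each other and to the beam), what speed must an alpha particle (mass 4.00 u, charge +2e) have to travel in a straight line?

For undeflected motion the electric and magnetic forces balance: qE = qvB.
v = E/B = 4.33×10⁵/0.794 = 5.45×10⁵ m/s.

v = 5.45×10⁵ m/s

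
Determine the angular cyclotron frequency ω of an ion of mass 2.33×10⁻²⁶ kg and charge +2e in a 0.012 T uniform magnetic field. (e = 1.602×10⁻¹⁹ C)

ω ≈ 1.7×10⁵ rad/s

ω = |q|B/m.
ω = (3.204×10⁻¹⁹)(0.012)/2.33×10⁻²⁶ ≈ 1.7×10⁵ rad/s.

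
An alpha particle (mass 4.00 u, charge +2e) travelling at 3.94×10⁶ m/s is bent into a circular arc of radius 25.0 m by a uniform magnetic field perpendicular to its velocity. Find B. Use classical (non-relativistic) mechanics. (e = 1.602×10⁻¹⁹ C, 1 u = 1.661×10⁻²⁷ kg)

B ≈ 3.27×10⁻³ T

From |q|vB = mv²/r, B = mv/(|q|r).
B = (6.644×10⁻²⁷)(3.94×10⁶)/((3.204×10⁻¹⁹)(25.0)) ≈ 3.27×10⁻³ T.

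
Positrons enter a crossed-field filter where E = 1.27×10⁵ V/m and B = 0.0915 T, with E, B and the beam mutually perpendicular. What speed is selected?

Straight-line motion ⇒ electric and magnetic forces cancel, so E = vB.
v = E/B = 1.27×10⁵/0.0915 = 1.39×10⁶ m/s.

v = 1.39×10⁶ m/s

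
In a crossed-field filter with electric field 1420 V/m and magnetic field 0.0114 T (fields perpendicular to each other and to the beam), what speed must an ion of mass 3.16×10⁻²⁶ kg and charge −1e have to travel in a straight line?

v = 1.25×10⁵ m/s

For undeflected motion the electric and magnetic forces balance: qE = qvB.
v = E/B = 1420/0.0114 = 1.25×10⁵ m/s.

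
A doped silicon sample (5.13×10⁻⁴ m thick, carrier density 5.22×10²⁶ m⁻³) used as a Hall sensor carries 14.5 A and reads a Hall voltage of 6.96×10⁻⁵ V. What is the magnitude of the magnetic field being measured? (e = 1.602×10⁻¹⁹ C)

From V_H = IB/(n e t), B = V_H n e t / I.
B = (6.96×10⁻⁵)(5.22×10²⁶)(1.602×10⁻¹⁹)(5.13×10⁻⁴)/14.5 ≈ 0.206 T.

B ≈ 0.206 T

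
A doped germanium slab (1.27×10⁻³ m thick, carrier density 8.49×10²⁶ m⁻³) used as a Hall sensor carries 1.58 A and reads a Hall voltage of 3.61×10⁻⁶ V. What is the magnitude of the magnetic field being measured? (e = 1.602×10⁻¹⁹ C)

B ≈ 0.395 T

From V_H = IB/(n e t), B = V_H n e t / I.
B = (3.61×10⁻⁶)(8.49×10²⁶)(1.602×10⁻¹⁹)(1.27×10⁻³)/1.58 ≈ 0.395 T.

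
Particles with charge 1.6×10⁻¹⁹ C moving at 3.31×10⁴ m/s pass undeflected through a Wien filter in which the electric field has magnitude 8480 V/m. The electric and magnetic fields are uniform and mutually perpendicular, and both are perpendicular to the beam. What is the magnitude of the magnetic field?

Balance of forces in the selector: qE = qvB ⇒ B = E/v.
B = 8480/3.31×10⁴ = 0.256 T.

B = 0.256 T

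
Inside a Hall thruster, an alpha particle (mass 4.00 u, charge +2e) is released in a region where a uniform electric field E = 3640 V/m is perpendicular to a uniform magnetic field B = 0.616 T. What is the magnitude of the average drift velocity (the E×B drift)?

v_d ≈ 5910 m/s

The E×B drift speed is v_d = E/B.
v_d = 3640/0.616 = 5910 m/s.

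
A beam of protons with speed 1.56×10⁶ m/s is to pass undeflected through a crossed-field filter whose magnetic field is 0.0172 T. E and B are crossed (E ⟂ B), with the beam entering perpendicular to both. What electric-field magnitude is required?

For straight-line motion qE = qvB, so E = vB.
E = 1.56×10⁶ × 0.0172 = 2.68×10⁴ V/m.

E = 2.68×10⁴ V/m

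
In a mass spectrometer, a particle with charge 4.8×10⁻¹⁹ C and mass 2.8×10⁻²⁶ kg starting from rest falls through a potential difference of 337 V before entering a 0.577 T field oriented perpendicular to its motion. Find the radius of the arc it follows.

r ≈ 0.0109 m

Acceleration: |q|V = ½mv² ⇒ v = √(2|q|V/m) = √(2·4.8×10⁻¹⁹·337/2.8×10⁻²⁶) ≈ 1.075×10⁵ m/s.
In the field: r = mv/(|q|B) = (2.8×10⁻²⁶)(1.075×10⁵)/((4.8×10⁻¹⁹)(0.577)) ≈ 0.0109 m.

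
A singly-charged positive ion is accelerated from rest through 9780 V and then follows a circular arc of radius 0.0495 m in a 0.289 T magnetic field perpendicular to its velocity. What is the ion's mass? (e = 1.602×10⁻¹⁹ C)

Combine |q|V = ½mv² and r = mv/(|q|B): eliminate v to get m = qB²r²/(2V).
m = (1.602×10⁻¹⁹)(0.289)²(0.0495)²/(2·9780) ≈ 1.68×10⁻²⁷ kg.

m ≈ 1.68×10⁻²⁷ kg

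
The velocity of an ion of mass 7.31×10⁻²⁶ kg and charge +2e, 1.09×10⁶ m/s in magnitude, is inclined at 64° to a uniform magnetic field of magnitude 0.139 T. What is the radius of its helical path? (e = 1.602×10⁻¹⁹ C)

r ≈ 1.61 m

v⊥ = v sinθ = 1.09×10⁶·sin64° ≈ 9.797×10⁵ m/s.
r = m v⊥/(|q|B) = (7.31×10⁻²⁶)(9.797×10⁵)/((3.204×10⁻¹⁹)(0.139)) ≈ 1.61 m.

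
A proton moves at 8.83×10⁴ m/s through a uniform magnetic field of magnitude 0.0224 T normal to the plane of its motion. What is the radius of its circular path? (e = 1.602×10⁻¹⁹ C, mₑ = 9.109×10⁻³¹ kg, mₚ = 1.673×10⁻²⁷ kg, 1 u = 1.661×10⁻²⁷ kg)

r ≈ 0.0412 m

The magnetic force provides the centripetal force: |q|vB = mv²/r.
r = mv/(|q|B) = (1.673×10⁻²⁷)(8.83×10⁴)/((1.602×10⁻¹⁹)(0.0224)) ≈ 0.0412 m.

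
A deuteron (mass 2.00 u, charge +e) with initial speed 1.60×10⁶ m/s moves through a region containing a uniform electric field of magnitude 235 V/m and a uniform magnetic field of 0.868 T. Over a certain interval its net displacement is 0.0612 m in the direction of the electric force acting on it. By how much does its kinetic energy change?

The magnetic force is always ⟂ v and does no work; only the electric force changes KE.
ΔKE = F_E · d = |q|E d = (1.602×10⁻¹⁹)(235)(0.0612) ≈ 2.30×10⁻¹⁸ J.

ΔKE ≈ 2.30×10⁻¹⁸ J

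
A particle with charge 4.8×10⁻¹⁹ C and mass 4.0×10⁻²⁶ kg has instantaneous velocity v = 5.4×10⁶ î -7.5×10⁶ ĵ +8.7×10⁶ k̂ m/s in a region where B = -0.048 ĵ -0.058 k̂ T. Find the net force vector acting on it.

v×B = (8.53×10⁵, 3.13×10⁵, -2.59×10⁵) N/C.
F = q v×B = (4.8×10⁻¹⁹ C)·(8.53×10⁵, 3.13×10⁵, -2.59×10⁵) = (4.09×10⁻¹³, 1.50×10⁻¹³, -1.24×10⁻¹³) N.

F ≈ (4.09×10⁻¹³, 1.50×10⁻¹³, -1.24×10⁻¹³) N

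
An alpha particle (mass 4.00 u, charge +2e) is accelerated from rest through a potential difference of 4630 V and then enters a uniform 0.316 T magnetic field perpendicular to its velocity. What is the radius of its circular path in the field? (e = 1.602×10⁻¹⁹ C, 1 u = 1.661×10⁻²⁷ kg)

r ≈ 0.0439 m

Acceleration: |q|V = ½mv² ⇒ v = √(2|q|V/m) = √(2·3.204×10⁻¹⁹·4630/6.644×10⁻²⁷) ≈ 6.682×10⁵ m/s.
In the field: r = mv/(|q|B) = (6.644×10⁻²⁷)(6.682×10⁵)/((3.204×10⁻¹⁹)(0.316)) ≈ 0.0439 m.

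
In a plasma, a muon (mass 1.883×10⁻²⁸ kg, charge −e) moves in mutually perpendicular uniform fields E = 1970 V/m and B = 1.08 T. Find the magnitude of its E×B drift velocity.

In crossed fields the guiding centre drifts at v_d = |E×B|/B² = E/B, independent of charge and mass.
v_d = 1970/1.08 = 1820 m/s.

v_d ≈ 1820 m/s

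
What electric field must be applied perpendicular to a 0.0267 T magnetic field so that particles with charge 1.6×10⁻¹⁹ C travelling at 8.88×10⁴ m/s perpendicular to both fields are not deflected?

For straight-line motion qE = qvB, so E = vB.
E = 8.88×10⁴ × 0.0267 = 2370 V/m.

E = 2370 V/m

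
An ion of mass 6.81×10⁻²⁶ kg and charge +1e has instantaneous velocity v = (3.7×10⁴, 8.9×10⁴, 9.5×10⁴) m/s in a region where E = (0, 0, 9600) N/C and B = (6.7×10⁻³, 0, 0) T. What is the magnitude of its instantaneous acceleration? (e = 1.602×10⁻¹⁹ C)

|a| ≈ 2.12×10¹⁰ m/s²

v×B = (0, 636, -596) N/C.
E + v×B = (0, 636, 9000) N/C.
F = q(E + v×B) = (1.602×10⁻¹⁹ C)·(0, 636, 9000) = (0, 1.02×10⁻¹⁶, 1.44×10⁻¹⁵) N.
|a| = |F|/m = 1.446×10⁻¹⁵/6.81×10⁻²⁶ ≈ 2.12×10¹⁰ m/s².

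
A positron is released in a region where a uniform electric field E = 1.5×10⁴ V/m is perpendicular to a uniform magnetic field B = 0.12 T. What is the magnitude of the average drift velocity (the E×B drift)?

In crossed fields the guiding centre drifts at v_d = |E×B|/B² = E/B, independent of charge and mass.
v_d = 1.5×10⁴/0.12 = 1.2×10⁵ m/s.

v_d ≈ 1.2×10⁵ m/s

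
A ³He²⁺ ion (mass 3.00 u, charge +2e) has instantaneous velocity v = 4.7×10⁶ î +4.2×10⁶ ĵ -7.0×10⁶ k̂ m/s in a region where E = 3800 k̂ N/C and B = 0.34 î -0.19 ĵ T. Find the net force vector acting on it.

F ≈ (-4.26×10⁻¹³, -7.63×10⁻¹³, -7.42×10⁻¹³) N

v×B = (-1.33×10⁶, -2.38×10⁶, -2.32×10⁶) N/C.
E + v×B = (-1.33×10⁶, -2.38×10⁶, -2.32×10⁶) N/C.
F = q(E + v×B) = (3.204×10⁻¹⁹ C)·(-1.33×10⁶, -2.38×10⁶, -2.32×10⁶) = (-4.26×10⁻¹³, -7.63×10⁻¹³, -7.42×10⁻¹³) N.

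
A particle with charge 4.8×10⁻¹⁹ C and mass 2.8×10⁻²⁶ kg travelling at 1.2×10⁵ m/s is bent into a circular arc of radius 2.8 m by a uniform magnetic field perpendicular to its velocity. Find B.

B ≈ 2.5×10⁻³ T

From |q|vB = mv²/r, B = mv/(|q|r).
B = (2.8×10⁻²⁶)(1.2×10⁵)/((4.8×10⁻¹⁹)(2.8)) ≈ 2.5×10⁻³ T.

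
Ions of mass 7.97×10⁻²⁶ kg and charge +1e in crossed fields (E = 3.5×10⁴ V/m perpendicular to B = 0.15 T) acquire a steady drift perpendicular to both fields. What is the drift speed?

v_d ≈ 2.3×10⁵ m/s

The E×B drift speed is v_d = E/B.
v_d = 3.5×10⁴/0.15 = 2.3×10⁵ m/s.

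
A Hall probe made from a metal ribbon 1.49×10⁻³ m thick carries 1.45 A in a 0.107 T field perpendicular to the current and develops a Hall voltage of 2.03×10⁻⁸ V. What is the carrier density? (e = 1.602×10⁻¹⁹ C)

From V_H = IB/(n e t), n = IB/(V_H e t).
n = (1.45)(0.107)/((2.03×10⁻⁸)(1.602×10⁻¹⁹)(1.49×10⁻³)) ≈ 3.20×10²⁸ m⁻³.

n ≈ 3.20×10²⁸ m⁻³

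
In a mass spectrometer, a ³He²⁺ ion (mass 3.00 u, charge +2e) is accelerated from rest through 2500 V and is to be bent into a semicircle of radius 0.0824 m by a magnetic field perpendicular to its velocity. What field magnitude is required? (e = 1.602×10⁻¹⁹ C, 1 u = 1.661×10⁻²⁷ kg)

B ≈ 0.107 T

v = √(2|q|V/m) = √(2·3.204×10⁻¹⁹·2500/4.983×10⁻²⁷) ≈ 5.670×10⁵ m/s.
B = mv/(|q|r) = (4.983×10⁻²⁷)(5.670×10⁵)/((3.204×10⁻¹⁹)(0.0824)) ≈ 0.107 T.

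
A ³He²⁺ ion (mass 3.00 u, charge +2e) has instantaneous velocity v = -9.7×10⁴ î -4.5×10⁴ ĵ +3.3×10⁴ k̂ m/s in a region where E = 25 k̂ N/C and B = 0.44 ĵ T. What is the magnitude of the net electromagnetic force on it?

|F| ≈ 1.44×10⁻¹⁴ N

v×B = (-1.45×10⁴, 0, -4.27×10⁴) N/C.
E + v×B = (-1.45×10⁴, 0, -4.27×10⁴) N/C.
F = q(E + v×B) = (3.204×10⁻¹⁹ C)·(-1.45×10⁴, 0, -4.27×10⁴) = (-4.65×10⁻¹⁵, 0, -1.37×10⁻¹⁴) N.
|F| = 1.44×10⁻¹⁴ N.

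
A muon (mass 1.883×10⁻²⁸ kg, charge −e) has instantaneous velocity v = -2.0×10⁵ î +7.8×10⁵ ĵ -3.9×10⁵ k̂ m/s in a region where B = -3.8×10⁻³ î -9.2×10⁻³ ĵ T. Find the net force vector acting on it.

F ≈ (5.75×10⁻¹⁶, -2.37×10⁻¹⁶, -7.70×10⁻¹⁶) N

v×B = (-3590, 1480, 4800) N/C.
F = q v×B = (−1.602×10⁻¹⁹ C)·(-3590, 1480, 4800) = (5.75×10⁻¹⁶, -2.37×10⁻¹⁶, -7.70×10⁻¹⁶) N.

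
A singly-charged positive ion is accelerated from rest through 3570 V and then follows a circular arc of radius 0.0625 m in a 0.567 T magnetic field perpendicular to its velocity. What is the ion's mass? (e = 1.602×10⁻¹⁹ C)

m ≈ 2.82×10⁻²⁶ kg

Combine |q|V = ½mv² and r = mv/(|q|B): eliminate v to get m = qB²r²/(2V).
m = (1.602×10⁻¹⁹)(0.567)²(0.0625)²/(2·3570) ≈ 2.82×10⁻²⁶ kg.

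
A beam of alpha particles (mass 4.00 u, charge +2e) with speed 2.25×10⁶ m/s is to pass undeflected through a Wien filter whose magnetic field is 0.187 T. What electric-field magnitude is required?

For straight-line motion qE = qvB, so E = vB.
E = 2.25×10⁶ × 0.187 = 4.21×10⁵ V/m.

E = 4.21×10⁵ V/m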